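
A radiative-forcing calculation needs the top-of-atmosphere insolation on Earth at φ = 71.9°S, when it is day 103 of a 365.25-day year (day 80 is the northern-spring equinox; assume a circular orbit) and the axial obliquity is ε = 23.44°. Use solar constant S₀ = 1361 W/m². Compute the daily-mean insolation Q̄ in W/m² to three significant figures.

Solar longitude: λ_s = 360° × (103 − 80)/365.25 = 22.669°.
sin δ = sin 23.44° × sin 22.669° = 0.15331, so δ = +8.819°.
cos H₀ = −tan(-71.9°) tan(+8.819°) = 0.4747, H₀ = 1.0762 rad.
Bracket: H₀ sin φ sin δ + cos φ cos δ sin H₀ = 1.0762×-0.95052×0.15331 + 0.31068×0.98818×0.88016 = -0.156828 + 0.270216 = 0.113388.
Q̄ = (S₀/π) × [bracket] = (1361/π) × 0.113388 = 49.12 W/m².

Q̄ ≈ 49.1 W/m²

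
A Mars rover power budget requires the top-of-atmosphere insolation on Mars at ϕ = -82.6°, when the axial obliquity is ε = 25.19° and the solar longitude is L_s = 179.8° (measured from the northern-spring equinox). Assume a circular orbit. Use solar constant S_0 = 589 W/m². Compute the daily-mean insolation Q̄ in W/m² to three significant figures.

Q̄ ≈ 23.7 W/m²

Solar declination: sin δ = sin ε · sin L_s = sin 25.19° × sin 179.8° = 0.00149, so δ = +0.085°.
cos h₀ = −tan(-82.6°) tan(+0.085°) = 0.0114, h₀ = 1.5594 rad.
Bracket: h₀ sin ϕ sin δ + cos ϕ cos δ sin h₀ = 1.5594×-0.99167×0.00149 + 0.12880×1.00000×0.99993 = -0.002304 + 0.128791 = 0.126487.
Q̄ = (S_0/π) × [bracket] = (589/π) × 0.126487 = 23.71 W/m².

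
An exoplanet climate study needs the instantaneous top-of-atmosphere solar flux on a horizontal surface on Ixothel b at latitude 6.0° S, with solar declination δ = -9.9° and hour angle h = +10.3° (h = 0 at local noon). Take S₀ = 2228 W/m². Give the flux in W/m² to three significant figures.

2.19e+03 W/m²

cos θ_z = sin φ sin δ + cos φ cos δ cos h = 0.017971 + 0.963925 = 0.981896.
Flux = S₀ · cos θ_z = 2228 × 0.981896 = 2188 W/m².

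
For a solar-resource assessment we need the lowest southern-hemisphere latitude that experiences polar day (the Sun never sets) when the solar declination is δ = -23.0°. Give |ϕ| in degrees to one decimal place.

Polar day requires cos h₀ = −tan ϕ tan δ ≤ −1, i.e. tan ϕ tan δ ≥ 1.
The boundary is |tan ϕ| · |tan δ| = 1, so |ϕ| = 90° − |δ| = 90° − 23.0° = 67.0° in the southern hemisphere.

|ϕ| = 67.0°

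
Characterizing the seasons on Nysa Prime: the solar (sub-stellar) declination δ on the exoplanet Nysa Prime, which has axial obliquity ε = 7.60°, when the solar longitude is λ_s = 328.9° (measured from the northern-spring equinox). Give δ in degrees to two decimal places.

δ = -3.92°

sin δ = sin ε · sin λ_s = sin 7.60° × sin 328.9° = -0.068315.
δ = arcsin(-0.068315) = -3.92°.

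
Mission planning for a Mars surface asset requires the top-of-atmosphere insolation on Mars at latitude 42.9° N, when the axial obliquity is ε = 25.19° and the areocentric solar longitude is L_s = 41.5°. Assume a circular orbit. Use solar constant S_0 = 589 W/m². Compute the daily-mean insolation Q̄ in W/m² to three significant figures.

sin δ = sin 25.19° × sin 41.5° = 0.28203, so δ = +16.381°.
cos h₀ = −tan(+42.9°) tan(+16.381°) = -0.2732, h₀ = 1.8475 rad.
Bracket: h₀ sin ϕ sin δ + cos ϕ cos δ sin h₀ = 1.8475×0.68072×0.28203 + 0.73254×0.95941×0.96197 = 0.354689 + 0.676078 = 1.030767.
Q̄ = (S_0/π) × [bracket] = (589/π) × 1.030767 = 193.3 W/m².

Q̄ ≈ 193 W/m²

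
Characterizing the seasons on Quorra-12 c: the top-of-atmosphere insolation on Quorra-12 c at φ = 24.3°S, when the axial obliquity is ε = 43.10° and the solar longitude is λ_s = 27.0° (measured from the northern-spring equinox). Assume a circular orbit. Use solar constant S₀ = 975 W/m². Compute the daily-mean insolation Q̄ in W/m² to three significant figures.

Q̄ ≈ 210 W/m²

Solar declination: sin δ = sin ε · sin λ_s = sin 43.10° × sin 27.0° = 0.31020, so δ = +18.071°.
cos H₀ = −tan(-24.3°) tan(+18.071°) = 0.1473, H₀ = 1.4229 rad.
Bracket: H₀ sin φ sin δ + cos φ cos δ sin H₀ = 1.4229×-0.41151×0.31020 + 0.91140×0.95067×0.98909 = -0.181634 + 0.856988 = 0.675354.
Q̄ = (S₀/π) × [bracket] = (975/π) × 0.675354 = 209.6 W/m².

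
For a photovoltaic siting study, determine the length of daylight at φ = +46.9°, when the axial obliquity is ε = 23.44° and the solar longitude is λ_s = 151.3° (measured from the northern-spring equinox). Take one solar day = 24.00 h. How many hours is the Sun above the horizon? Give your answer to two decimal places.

13.60 h

Solar declination: sin δ = sin ε · sin λ_s = sin 23.44° × sin 151.3° = 0.19103, so δ = +11.013°.
cos H₀ = −tan φ · tan δ = −tan(+46.9°) × tan(+11.013°) = -0.2080, so H₀ = 1.7803 rad = 102.00°.
Daylight = 2H₀/(2π) × 24.00 h = (1.7803/π) × 24.00 = 13.60 h.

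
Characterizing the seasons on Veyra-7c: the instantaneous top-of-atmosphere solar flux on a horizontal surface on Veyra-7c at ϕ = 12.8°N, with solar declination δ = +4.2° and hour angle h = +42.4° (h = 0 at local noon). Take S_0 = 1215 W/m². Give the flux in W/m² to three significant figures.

892 W/m²

cos θ_z = sin ϕ sin δ + cos ϕ cos δ cos h = 0.016226 + 0.718170 = 0.734396.
Flux = S_0 · cos θ_z = 1215 × 0.734396 = 892.3 W/m².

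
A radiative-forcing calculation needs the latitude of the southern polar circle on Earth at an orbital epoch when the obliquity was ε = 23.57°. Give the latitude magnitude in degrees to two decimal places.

66.43°

The polar circle is the lowest latitude that experiences at least one full rotation of continuous darkness at the northern-summer solstice; it lies at |φ| = 90° − ε = 90° − 23.57° = 66.43°.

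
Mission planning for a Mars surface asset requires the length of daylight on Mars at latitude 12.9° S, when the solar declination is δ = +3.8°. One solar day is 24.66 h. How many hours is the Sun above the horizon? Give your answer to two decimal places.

cos H₀ = −tan φ · tan δ = −tan(-12.9°) × tan(+3.800°) = 0.0152, so H₀ = 1.5556 rad = 89.13°.
Daylight = 2H₀/(2π) × 24.66 h = (1.5556/π) × 24.66 = 12.21 h.

12.21 h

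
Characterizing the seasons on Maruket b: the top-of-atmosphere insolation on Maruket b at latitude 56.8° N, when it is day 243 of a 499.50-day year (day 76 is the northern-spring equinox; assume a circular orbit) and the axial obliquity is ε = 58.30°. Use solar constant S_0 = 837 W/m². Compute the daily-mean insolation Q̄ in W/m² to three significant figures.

Solar longitude: L_s = 360° × (243 − 76)/499.50 = 120.360°.
sin δ = sin 58.30° × sin 120.360° = 0.73413, so δ = +47.234°.
cos h₀ = −tan(+56.8°) tan(+47.234°) = -1.6522 ≤ −1 ⇒ polar day, h₀ = π.
Bracket: h₀ sin ϕ sin δ + cos ϕ cos δ sin h₀ = 3.1416×0.83676×0.73413 + 0.54756×0.67900×0.00000 = 1.929855 + 0.000000 = 1.929855.
Q̄ = (S_0/π) × [bracket] = (837/π) × 1.929855 = 514.2 W/m².

Q̄ ≈ 514 W/m²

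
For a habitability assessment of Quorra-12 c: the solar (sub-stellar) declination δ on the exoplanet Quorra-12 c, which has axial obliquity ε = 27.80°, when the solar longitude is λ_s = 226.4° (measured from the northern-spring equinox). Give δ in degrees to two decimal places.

δ = -19.74°

sin δ = sin ε · sin λ_s = sin 27.80° × sin 226.4° = -0.337744.
δ = arcsin(-0.337744) = -19.74°.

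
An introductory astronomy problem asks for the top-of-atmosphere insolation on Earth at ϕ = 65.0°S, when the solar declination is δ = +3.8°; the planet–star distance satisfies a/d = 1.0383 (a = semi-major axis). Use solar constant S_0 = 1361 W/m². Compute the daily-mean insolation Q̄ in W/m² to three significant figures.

cos h₀ = −tan(-65.0°) tan(+3.800°) = 0.1424, h₀ = 1.4279 rad.
Bracket: h₀ sin ϕ sin δ + cos ϕ cos δ sin h₀ = 1.4279×-0.90631×0.06627 + 0.42262×0.99780×0.98980 = -0.085761 + 0.417389 = 0.331628.
Inverse-square distance factor (a/d)² = 1.0383² = 1.078067.
Q̄ = (S_0/π) × 1.078067 × [bracket] = (1361/π) × 1.078067 × 0.331628 = 154.9 W/m².

Q̄ ≈ 155 W/m²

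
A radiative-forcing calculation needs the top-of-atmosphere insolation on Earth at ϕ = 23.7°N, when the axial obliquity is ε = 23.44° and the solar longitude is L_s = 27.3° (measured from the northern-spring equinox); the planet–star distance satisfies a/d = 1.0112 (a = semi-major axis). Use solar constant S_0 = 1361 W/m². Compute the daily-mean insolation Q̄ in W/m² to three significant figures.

Solar declination: sin δ = sin ε · sin L_s = sin 23.44° × sin 27.3° = 0.18245, so δ = +10.512°.
cos h₀ = −tan(+23.7°) tan(+10.512°) = -0.0815, h₀ = 1.6523 rad.
Bracket: h₀ sin ϕ sin δ + cos ϕ cos δ sin h₀ = 1.6523×0.40195×0.18245 + 0.91566×0.98322×0.99668 = 0.121173 + 0.897306 = 1.018479.
Inverse-square distance factor (a/d)² = 1.0112² = 1.022525.
Q̄ = (S_0/π) × 1.022525 × [bracket] = (1361/π) × 1.022525 × 1.018479 = 451.2 W/m².

Q̄ ≈ 451 W/m²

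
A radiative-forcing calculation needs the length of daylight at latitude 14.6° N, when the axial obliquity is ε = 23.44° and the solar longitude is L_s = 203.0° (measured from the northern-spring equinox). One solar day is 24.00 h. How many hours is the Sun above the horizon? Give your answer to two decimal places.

11.69 h

Solar declination: sin δ = sin ε · sin L_s = sin 23.44° × sin 203.0° = -0.15543, so δ = -8.942°.
cos h₀ = −tan ϕ · tan δ = −tan(+14.6°) × tan(-8.942°) = 0.0410, so h₀ = 1.5298 rad = 87.65°.
Daylight = 2h₀/(2π) × 24.00 h = (1.5298/π) × 24.00 = 11.69 h.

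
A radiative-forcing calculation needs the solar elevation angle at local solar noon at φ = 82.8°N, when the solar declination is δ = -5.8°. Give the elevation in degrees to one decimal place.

1.4°

At local noon the hour angle is zero, so the zenith angle equals |φ − δ| = |+82.8° − (-5.800°)| = 88.600°.
Elevation = 90° − 88.600° = 1.4°.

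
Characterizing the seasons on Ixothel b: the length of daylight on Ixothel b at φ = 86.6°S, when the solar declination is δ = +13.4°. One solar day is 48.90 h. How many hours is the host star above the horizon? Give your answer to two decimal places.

0.00 h

cos H₀ = −tan φ · tan δ = 4.0099 ≥ 1, so the host star never rises (polar night) and H₀ = 0.
Daylight = 2H₀/(2π) × 48.90 h = (0.0000/π) × 48.90 = 0.00 h.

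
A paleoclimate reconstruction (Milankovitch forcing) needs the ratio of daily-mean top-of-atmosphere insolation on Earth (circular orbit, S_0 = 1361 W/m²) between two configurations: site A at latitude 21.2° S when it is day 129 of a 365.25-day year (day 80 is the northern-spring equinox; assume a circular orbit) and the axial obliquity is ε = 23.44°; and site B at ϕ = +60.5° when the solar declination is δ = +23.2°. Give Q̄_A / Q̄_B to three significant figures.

Q̄_A / Q̄_B ≈ 0.645

— Configuration A (ϕ=-21.2°):
Solar longitude: L_s = 360° × (129 − 80)/365.25 = 48.296°.
sin δ = sin 23.44° × sin 48.296° = 0.29698, so δ = +17.277°.
cos h₀ = −tan(-21.2°) tan(+17.277°) = 0.1206, h₀ = 1.4499 rad.
Bracket: h₀ sin ϕ sin δ + cos ϕ cos δ sin h₀ = 1.4499×-0.36162×0.29698 + 0.93232×0.95488×0.99270 = -0.155710 + 0.883755 = 0.728045.
Q̄ = (S_0/π) × [bracket] = (1361/π) × 0.728045 = 315.40 W/m².
— Configuration B (ϕ=+60.5°):
cos h₀ = −tan(+60.5°) tan(+23.200°) = -0.7575, h₀ = 2.4303 rad.
Bracket: h₀ sin ϕ sin δ + cos ϕ cos δ sin h₀ = 2.4303×0.87036×0.39394 + 0.49242×0.91914×0.65278 = 0.833276 + 0.295450 = 1.128726.
Q̄ = (S_0/π) × [bracket] = (1361/π) × 1.128726 = 488.99 W/m².
Ratio Q̄_A / Q̄_B = 315.40 / 488.99 = 0.6450.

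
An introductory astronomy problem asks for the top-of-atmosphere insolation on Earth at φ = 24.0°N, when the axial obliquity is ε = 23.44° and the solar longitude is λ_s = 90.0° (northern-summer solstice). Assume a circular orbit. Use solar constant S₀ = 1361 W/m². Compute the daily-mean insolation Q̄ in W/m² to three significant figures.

Q̄ ≈ 480 W/m²

Solar declination: sin δ = sin ε · sin λ_s = sin 23.44° × sin 90.0° = 0.39779, so δ = +23.440°.
cos H₀ = −tan(+24.0°) tan(+23.440°) = -0.1930, H₀ = 1.7651 rad.
Bracket: H₀ sin φ sin δ + cos φ cos δ sin H₀ = 1.7651×0.40674×0.39779 + 0.91355×0.91748×0.98119 = 0.285588 + 0.822398 = 1.107986.
Q̄ = (S₀/π) × [bracket] = (1361/π) × 1.107986 = 480.0 W/m².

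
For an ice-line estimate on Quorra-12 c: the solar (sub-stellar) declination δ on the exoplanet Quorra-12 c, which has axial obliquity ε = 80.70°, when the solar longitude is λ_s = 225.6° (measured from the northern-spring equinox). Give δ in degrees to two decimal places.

sin δ = sin ε · sin λ_s = sin 80.70° × sin 225.6° = -0.705081.
δ = arcsin(-0.705081) = -44.84°.

δ = -44.84°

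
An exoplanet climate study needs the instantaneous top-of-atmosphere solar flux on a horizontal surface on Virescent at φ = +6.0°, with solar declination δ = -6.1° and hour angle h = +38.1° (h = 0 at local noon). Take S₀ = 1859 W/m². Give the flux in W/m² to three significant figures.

cos θ_z = sin φ sin δ + cos φ cos δ cos h = -0.011108 + 0.778193 = 0.767085.
Flux = S₀ · cos θ_z = 1859 × 0.767085 = 1426 W/m².

1.43e+03 W/m²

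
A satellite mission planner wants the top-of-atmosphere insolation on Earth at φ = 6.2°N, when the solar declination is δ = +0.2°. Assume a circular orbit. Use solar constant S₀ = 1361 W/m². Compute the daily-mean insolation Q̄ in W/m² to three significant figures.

cos H₀ = −tan(+6.2°) tan(+0.200°) = -0.0004, H₀ = 1.5712 rad.
Bracket: H₀ sin φ sin δ + cos φ cos δ sin H₀ = 1.5712×0.10800×0.00349 + 0.99415×0.99999×1.00000 = 0.000592 + 0.994140 = 0.994732.
Q̄ = (S₀/π) × [bracket] = (1361/π) × 0.994732 = 430.9 W/m².

Q̄ ≈ 431 W/m²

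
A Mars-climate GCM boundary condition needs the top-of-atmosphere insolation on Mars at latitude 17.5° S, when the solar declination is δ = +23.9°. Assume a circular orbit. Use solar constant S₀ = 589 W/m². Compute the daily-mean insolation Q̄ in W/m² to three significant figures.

cos H₀ = −tan(-17.5°) tan(+23.900°) = 0.1397, H₀ = 1.4306 rad.
Bracket: H₀ sin φ sin δ + cos φ cos δ sin H₀ = 1.4306×-0.30071×0.40514 + 0.95372×0.91425×0.99019 = -0.174289 + 0.863385 = 0.689096.
Q̄ = (S₀/π) × [bracket] = (589/π) × 0.689096 = 129.2 W/m².

Q̄ ≈ 129 W/m²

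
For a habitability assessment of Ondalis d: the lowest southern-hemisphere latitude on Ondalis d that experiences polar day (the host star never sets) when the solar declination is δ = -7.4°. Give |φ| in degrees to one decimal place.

|φ| = 82.6°

Polar day requires cos H₀ = −tan φ tan δ ≤ −1, i.e. tan φ tan δ ≥ 1.
The boundary is |tan φ| · |tan δ| = 1, so |φ| = 90° − |δ| = 90° − 7.4° = 82.6° in the southern hemisphere.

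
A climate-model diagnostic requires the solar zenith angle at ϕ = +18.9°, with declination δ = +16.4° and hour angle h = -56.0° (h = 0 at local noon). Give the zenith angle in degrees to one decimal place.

θ_z = 53.2°

cos θ_z = sin ϕ sin δ + cos ϕ cos δ cos h = 0.091455 + 0.507520 = 0.598975.
θ_z = arccos(0.598975) = 53.2°.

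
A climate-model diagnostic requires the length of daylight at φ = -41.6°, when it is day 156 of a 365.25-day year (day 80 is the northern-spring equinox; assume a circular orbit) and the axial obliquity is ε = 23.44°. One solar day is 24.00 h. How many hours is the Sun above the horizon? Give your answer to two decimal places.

Solar longitude: λ_s = 360° × (156 − 80)/365.25 = 74.908°.
sin δ = sin 23.44° × sin 74.908° = 0.38407, so δ = +22.586°.
cos H₀ = −tan φ · tan δ = −tan(-41.6°) × tan(+22.586°) = 0.3693, so H₀ = 1.1925 rad = 68.33°.
Daylight = 2H₀/(2π) × 24.00 h = (1.1925/π) × 24.00 = 9.11 h.

9.11 h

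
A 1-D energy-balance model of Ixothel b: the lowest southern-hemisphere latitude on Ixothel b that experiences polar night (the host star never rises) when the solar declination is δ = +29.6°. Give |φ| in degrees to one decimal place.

|φ| = 60.4°

Polar night requires cos H₀ = −tan φ tan δ ≥ 1, i.e. tan φ tan δ ≤ −1.
The boundary is |tan φ| · |tan δ| = 1, so |φ| = 90° − |δ| = 90° − 29.6° = 60.4° in the southern hemisphere.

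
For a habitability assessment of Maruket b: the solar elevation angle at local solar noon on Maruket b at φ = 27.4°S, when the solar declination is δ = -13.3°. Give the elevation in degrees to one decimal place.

At local noon the hour angle is zero, so the zenith angle equals |φ − δ| = |-27.4° − (-13.300°)| = 14.100°.
Elevation = 90° − 14.100° = 75.9°.

75.9°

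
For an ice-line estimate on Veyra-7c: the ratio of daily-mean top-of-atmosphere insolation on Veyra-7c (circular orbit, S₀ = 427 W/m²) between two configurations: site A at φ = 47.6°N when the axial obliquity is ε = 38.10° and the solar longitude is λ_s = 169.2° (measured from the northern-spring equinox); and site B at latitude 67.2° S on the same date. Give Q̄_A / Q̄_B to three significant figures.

Q̄_A / Q̄_B ≈ 3.48

— Configuration A (φ=+47.6°):
Solar declination: sin δ = sin ε · sin λ_s = sin 38.10° × sin 169.2° = 0.11562, so δ = +6.639°.
cos H₀ = −tan(+47.6°) tan(+6.639°) = -0.1275, H₀ = 1.6986 rad.
Bracket: H₀ sin φ sin δ + cos φ cos δ sin H₀ = 1.6986×0.73846×0.11562 + 0.67430×0.99329×0.99184 = 0.145028 + 0.664310 = 0.809338.
Q̄ = (S₀/π) × [bracket] = (427/π) × 0.809338 = 110.00 W/m².
— Configuration B (φ=-67.2°):
cos H₀ = −tan(-67.2°) tan(+6.639°) = 0.2769, H₀ = 1.2902 rad.
Bracket: H₀ sin φ sin δ + cos φ cos δ sin H₀ = 1.2902×-0.92186×0.11562 + 0.38752×0.99329×0.96090 = -0.137517 + 0.369869 = 0.232352.
Q̄ = (S₀/π) × [bracket] = (427/π) × 0.232352 = 31.581 W/m².
Ratio Q̄_A / Q̄_B = 110.00 / 31.581 = 3.483.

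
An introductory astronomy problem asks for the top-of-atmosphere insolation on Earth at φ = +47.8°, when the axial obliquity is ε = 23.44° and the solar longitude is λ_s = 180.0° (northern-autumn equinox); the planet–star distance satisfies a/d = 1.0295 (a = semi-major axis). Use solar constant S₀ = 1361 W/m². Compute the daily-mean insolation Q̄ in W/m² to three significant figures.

Q̄ ≈ 308 W/m²

Solar declination: sin δ = sin ε · sin λ_s = sin 23.44° × sin 180.0° = 0.00000, so δ = +0.000°.
cos H₀ = −tan(+47.8°) tan(+0.000°) = -0.0000, H₀ = 1.5708 rad.
Bracket: H₀ sin φ sin δ + cos φ cos δ sin H₀ = 1.5708×0.74080×0.00000 + 0.67172×1.00000×1.00000 = 0.000000 + 0.671720 = 0.671720.
Inverse-square distance factor (a/d)² = 1.0295² = 1.059870.
Q̄ = (S₀/π) × 1.059870 × [bracket] = (1361/π) × 1.059870 × 0.671720 = 308.4 W/m².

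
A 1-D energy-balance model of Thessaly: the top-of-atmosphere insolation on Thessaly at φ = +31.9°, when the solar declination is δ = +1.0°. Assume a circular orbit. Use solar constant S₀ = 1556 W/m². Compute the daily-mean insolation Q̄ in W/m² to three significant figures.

Q̄ ≈ 428 W/m²

cos H₀ = −tan(+31.9°) tan(+1.000°) = -0.0109, H₀ = 1.5817 rad.
Bracket: H₀ sin φ sin δ + cos φ cos δ sin H₀ = 1.5817×0.52844×0.01745 + 0.84897×0.99985×0.99994 = 0.014585 + 0.848792 = 0.863377.
Q̄ = (S₀/π) × [bracket] = (1556/π) × 0.863377 = 427.6 W/m².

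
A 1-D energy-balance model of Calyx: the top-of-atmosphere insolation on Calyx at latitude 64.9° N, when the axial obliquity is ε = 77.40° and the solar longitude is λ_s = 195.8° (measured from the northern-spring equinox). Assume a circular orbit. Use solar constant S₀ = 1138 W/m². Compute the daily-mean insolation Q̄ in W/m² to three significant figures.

Q̄ ≈ 37.7 W/m²

Solar declination: sin δ = sin ε · sin λ_s = sin 77.40° × sin 195.8° = -0.26572, so δ = -15.410°.
cos H₀ = −tan(+64.9°) tan(-15.410°) = 0.5884, H₀ = 0.9417 rad.
Bracket: H₀ sin φ sin δ + cos φ cos δ sin H₀ = 0.9417×0.90557×-0.26572 + 0.42420×0.96405×0.80856 = -0.226599 + 0.330661 = 0.104062.
Q̄ = (S₀/π) × [bracket] = (1138/π) × 0.104062 = 37.70 W/m².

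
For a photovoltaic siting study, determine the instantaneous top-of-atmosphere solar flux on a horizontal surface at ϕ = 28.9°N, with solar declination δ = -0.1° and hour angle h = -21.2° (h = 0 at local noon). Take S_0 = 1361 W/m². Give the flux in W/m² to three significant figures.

cos θ_z = sin ϕ sin δ + cos ϕ cos δ cos h = -0.000843 + 0.816215 = 0.815372.
Flux = S_0 · cos θ_z = 1361 × 0.815372 = 1110 W/m².

1.11e+03 W/m²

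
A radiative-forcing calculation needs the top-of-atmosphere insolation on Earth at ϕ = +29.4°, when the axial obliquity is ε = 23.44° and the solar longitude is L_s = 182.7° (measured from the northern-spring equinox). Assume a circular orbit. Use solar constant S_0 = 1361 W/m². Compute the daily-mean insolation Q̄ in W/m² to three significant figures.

Q̄ ≈ 371 W/m²

Solar declination: sin δ = sin ε · sin L_s = sin 23.44° × sin 182.7° = -0.01874, so δ = -1.074°.
cos h₀ = −tan(+29.4°) tan(-1.074°) = 0.0106, h₀ = 1.5602 rad.
Bracket: h₀ sin ϕ sin δ + cos ϕ cos δ sin h₀ = 1.5602×0.49090×-0.01874 + 0.87121×0.99982×0.99994 = -0.014353 + 0.871001 = 0.856648.
Q̄ = (S_0/π) × [bracket] = (1361/π) × 0.856648 = 371.1 W/m².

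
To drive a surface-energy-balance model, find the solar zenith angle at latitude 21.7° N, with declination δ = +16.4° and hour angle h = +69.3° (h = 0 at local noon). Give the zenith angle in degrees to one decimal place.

cos θ_z = sin φ sin δ + cos φ cos δ cos h = 0.104395 + 0.315063 = 0.419458.
θ_z = arccos(0.419458) = 65.2°.

θ_z = 65.2°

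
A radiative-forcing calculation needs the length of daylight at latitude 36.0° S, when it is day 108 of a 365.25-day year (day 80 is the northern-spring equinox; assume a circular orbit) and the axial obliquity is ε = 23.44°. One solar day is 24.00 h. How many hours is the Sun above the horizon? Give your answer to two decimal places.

Solar longitude: λ_s = 360° × (108 − 80)/365.25 = 27.598°.
sin δ = sin 23.44° × sin 27.598° = 0.18428, so δ = +10.619°.
cos H₀ = −tan φ · tan δ = −tan(-36.0°) × tan(+10.619°) = 0.1362, so H₀ = 1.4342 rad = 82.17°.
Daylight = 2H₀/(2π) × 24.00 h = (1.4342/π) × 24.00 = 10.96 h.

10.96 h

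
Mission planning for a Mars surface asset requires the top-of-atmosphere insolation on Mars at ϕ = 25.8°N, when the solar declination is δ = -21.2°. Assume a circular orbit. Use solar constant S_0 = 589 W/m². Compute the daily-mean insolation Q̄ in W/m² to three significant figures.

cos h₀ = −tan(+25.8°) tan(-21.200°) = 0.1875, h₀ = 1.3822 rad.
Bracket: h₀ sin ϕ sin δ + cos ϕ cos δ sin h₀ = 1.3822×0.43523×-0.36162 + 0.90032×0.93232×0.98226 = -0.217542 + 0.824496 = 0.606954.
Q̄ = (S_0/π) × [bracket] = (589/π) × 0.606954 = 113.8 W/m².

Q̄ ≈ 114 W/m²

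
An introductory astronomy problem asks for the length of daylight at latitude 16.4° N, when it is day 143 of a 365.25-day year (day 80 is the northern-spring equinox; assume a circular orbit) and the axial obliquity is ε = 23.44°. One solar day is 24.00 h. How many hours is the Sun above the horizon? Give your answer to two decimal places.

12.85 h

Solar longitude: L_s = 360° × (143 − 80)/365.25 = 62.094°.
sin δ = sin 23.44° × sin 62.094° = 0.35153, so δ = +20.581°.
cos h₀ = −tan ϕ · tan δ = −tan(+16.4°) × tan(+20.581°) = -0.1105, so h₀ = 1.6815 rad = 96.35°.
Daylight = 2h₀/(2π) × 24.00 h = (1.6815/π) × 24.00 = 12.85 h.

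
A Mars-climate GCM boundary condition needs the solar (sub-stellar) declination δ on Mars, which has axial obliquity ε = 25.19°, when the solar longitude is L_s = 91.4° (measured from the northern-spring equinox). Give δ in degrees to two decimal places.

δ = +25.18°

sin δ = sin ε · sin L_s = sin 25.19° × sin 91.4° = 0.425494.
δ = arcsin(0.425494) = +25.18°.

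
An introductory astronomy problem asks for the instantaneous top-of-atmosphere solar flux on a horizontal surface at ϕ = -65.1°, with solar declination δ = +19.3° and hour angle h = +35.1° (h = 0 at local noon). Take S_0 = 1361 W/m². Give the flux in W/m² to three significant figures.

34.5 W/m²

cos θ_z = sin ϕ sin δ + cos ϕ cos δ cos h = -0.299791 + 0.325111 = 0.025320.
Flux = S_0 · cos θ_z = 1361 × 0.025320 = 34.46 W/m².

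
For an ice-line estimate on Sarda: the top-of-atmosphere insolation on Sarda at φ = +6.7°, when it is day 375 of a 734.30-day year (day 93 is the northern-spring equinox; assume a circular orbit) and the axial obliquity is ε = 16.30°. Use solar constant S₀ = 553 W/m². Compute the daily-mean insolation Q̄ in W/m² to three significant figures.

Solar longitude: λ_s = 360° × (375 − 93)/734.30 = 138.254°.
sin δ = sin 16.30° × sin 138.254° = 0.18688, so δ = +10.771°.
cos H₀ = −tan(+6.7°) tan(+10.771°) = -0.0223, H₀ = 1.5931 rad.
Bracket: H₀ sin φ sin δ + cos φ cos δ sin H₀ = 1.5931×0.11667×0.18688 + 0.99317×0.98238×0.99975 = 0.034735 + 0.975426 = 1.010161.
Q̄ = (S₀/π) × [bracket] = (553/π) × 1.010161 = 177.8 W/m².

Q̄ ≈ 178 W/m²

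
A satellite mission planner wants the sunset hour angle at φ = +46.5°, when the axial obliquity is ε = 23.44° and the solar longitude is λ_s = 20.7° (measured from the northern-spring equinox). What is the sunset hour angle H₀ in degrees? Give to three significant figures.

Solar declination: sin δ = sin ε · sin λ_s = sin 23.44° × sin 20.7° = 0.14061, so δ = +8.083°.
cos H₀ = −tan φ · tan δ = −tan(+46.5°) × tan(+8.083°) = -0.1497, so H₀ = 1.7210 rad = 98.61°.

H₀ = 98.6°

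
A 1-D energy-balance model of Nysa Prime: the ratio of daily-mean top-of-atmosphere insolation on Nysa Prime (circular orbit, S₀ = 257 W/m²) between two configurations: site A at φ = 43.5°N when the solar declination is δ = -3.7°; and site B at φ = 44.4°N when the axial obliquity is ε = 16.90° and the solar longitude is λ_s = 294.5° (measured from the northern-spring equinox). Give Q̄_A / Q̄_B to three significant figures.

— Configuration A (φ=+43.5°):
cos H₀ = −tan(+43.5°) tan(-3.700°) = 0.0614, H₀ = 1.5094 rad.
Bracket: H₀ sin φ sin δ + cos φ cos δ sin H₀ = 1.5094×0.68835×-0.06453 + 0.72537×0.99792×0.99812 = -0.067046 + 0.722500 = 0.655454.
Q̄ = (S₀/π) × [bracket] = (257/π) × 0.655454 = 53.620 W/m².
— Configuration B (φ=+44.4°):
Solar declination: sin δ = sin ε · sin λ_s = sin 16.90° × sin 294.5° = -0.26453, so δ = -15.339°.
cos H₀ = −tan(+44.4°) tan(-15.339°) = 0.2686, H₀ = 1.2988 rad.
Bracket: H₀ sin φ sin δ + cos φ cos δ sin H₀ = 1.2988×0.69966×-0.26453 + 0.71447×0.96438×0.96325 = -0.240383 + 0.663699 = 0.423316.
Q̄ = (S₀/π) × [bracket] = (257/π) × 0.423316 = 34.630 W/m².
Ratio Q̄_A / Q̄_B = 53.620 / 34.630 = 1.548.

Q̄_A / Q̄_B ≈ 1.55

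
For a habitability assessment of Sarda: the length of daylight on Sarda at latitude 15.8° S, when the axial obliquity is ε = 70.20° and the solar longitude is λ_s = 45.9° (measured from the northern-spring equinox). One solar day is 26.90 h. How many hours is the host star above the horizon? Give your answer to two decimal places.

11.20 h

Solar declination: sin δ = sin ε · sin λ_s = sin 70.20° × sin 45.9° = 0.67567, so δ = +42.506°.
cos H₀ = −tan φ · tan δ = −tan(-15.8°) × tan(+42.506°) = 0.2594, so H₀ = 1.3084 rad = 74.97°.
Daylight = 2H₀/(2π) × 26.90 h = (1.3084/π) × 26.90 = 11.20 h.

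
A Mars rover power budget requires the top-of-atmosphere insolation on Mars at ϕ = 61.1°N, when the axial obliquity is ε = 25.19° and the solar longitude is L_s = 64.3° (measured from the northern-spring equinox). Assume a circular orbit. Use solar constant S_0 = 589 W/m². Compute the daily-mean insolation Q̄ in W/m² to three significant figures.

Q̄ ≈ 208 W/m²

Solar declination: sin δ = sin ε · sin L_s = sin 25.19° × sin 64.3° = 0.38352, so δ = +22.552°.
cos h₀ = −tan(+61.1°) tan(+22.552°) = -0.7523, h₀ = 2.4223 rad.
Bracket: h₀ sin ϕ sin δ + cos ϕ cos δ sin h₀ = 2.4223×0.87546×0.38352 + 0.48328×0.92353×0.65886 = 0.813303 + 0.294065 = 1.107368.
Q̄ = (S_0/π) × [bracket] = (589/π) × 1.107368 = 207.6 W/m².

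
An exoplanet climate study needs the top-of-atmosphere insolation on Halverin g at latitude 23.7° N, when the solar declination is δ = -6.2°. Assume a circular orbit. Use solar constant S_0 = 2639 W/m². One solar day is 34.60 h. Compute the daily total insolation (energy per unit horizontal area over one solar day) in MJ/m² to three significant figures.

cos h₀ = −tan(+23.7°) tan(-6.200°) = 0.0477, h₀ = 1.5231 rad.
Bracket: h₀ sin ϕ sin δ + cos ϕ cos δ sin h₀ = 1.5231×0.40195×-0.10800 + 0.91566×0.99415×0.99886 = -0.066119 + 0.909266 = 0.843147.
Q̄ = (S_0/π) × [bracket] = (2639/π) × 0.843147 = 708.26 W/m².
Daily total = Q̄ × 34.60 h × 3600 s/h = 708.26 × 34.60 × 3600 / 10⁶ = 88.22 MJ/m².

88.2 MJ/m²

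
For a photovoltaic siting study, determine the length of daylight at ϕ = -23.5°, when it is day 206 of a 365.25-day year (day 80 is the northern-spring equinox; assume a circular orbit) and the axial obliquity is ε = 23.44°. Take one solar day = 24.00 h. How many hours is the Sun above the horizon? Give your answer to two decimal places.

Solar longitude: L_s = 360° × (206 − 80)/365.25 = 124.189°.
sin δ = sin 23.44° × sin 124.189° = 0.32905, so δ = +19.211°.
cos h₀ = −tan ϕ · tan δ = −tan(-23.5°) × tan(+19.211°) = 0.1515, so h₀ = 1.4187 rad = 81.29°.
Daylight = 2h₀/(2π) × 24.00 h = (1.4187/π) × 24.00 = 10.84 h.

10.84 h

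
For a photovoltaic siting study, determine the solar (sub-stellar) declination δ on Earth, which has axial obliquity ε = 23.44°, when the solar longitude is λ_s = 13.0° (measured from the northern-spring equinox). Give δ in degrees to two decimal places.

sin δ = sin ε · sin λ_s = sin 23.44° × sin 13.0° = 0.089483.
δ = arcsin(0.089483) = +5.13°.

δ = +5.13°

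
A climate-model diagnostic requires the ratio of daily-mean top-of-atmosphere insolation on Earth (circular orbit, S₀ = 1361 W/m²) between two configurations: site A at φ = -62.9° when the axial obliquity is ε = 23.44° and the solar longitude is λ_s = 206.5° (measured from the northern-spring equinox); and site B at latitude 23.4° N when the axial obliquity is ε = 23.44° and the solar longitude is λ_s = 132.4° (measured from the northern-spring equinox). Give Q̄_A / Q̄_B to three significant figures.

— Configuration A (φ=-62.9°):
Solar declination: sin δ = sin ε · sin λ_s = sin 23.44° × sin 206.5° = -0.17749, so δ = -10.224°.
cos H₀ = −tan(-62.9°) tan(-10.224°) = -0.3524, H₀ = 1.9310 rad.
Bracket: H₀ sin φ sin δ + cos φ cos δ sin H₀ = 1.9310×-0.89021×-0.17749 + 0.45554×0.98412×0.93583 = 0.305105 + 0.419538 = 0.724643.
Q̄ = (S₀/π) × [bracket] = (1361/π) × 0.724643 = 313.93 W/m².
— Configuration B (φ=+23.4°):
Solar declination: sin δ = sin ε · sin λ_s = sin 23.44° × sin 132.4° = 0.29375, so δ = +17.083°.
cos H₀ = −tan(+23.4°) tan(+17.083°) = -0.1330, H₀ = 1.7042 rad.
Bracket: H₀ sin φ sin δ + cos φ cos δ sin H₀ = 1.7042×0.39715×0.29375 + 0.91775×0.95588×0.99112 = 0.198817 + 0.869469 = 1.068286.
Q̄ = (S₀/π) × [bracket] = (1361/π) × 1.068286 = 462.80 W/m².
Ratio Q̄_A / Q̄_B = 313.93 / 462.80 = 0.6783.

Q̄_A / Q̄_B ≈ 0.678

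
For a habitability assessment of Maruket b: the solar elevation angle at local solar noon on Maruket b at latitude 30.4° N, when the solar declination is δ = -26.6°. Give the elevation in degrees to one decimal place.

33.0°

At local noon the hour angle is zero, so the zenith angle equals |φ − δ| = |+30.4° − (-26.600°)| = 57.000°.
Elevation = 90° − 57.000° = 33.0°.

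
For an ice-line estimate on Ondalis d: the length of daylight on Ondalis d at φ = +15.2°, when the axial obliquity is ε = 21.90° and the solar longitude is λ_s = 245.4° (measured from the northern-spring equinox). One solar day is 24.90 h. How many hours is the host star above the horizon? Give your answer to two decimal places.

Solar declination: sin δ = sin ε · sin λ_s = sin 21.90° × sin 245.4° = -0.33913, so δ = -19.824°.
cos H₀ = −tan φ · tan δ = −tan(+15.2°) × tan(-19.824°) = 0.0979, so H₀ = 1.4727 rad = 84.38°.
Daylight = 2H₀/(2π) × 24.90 h = (1.4727/π) × 24.90 = 11.67 h.

11.67 h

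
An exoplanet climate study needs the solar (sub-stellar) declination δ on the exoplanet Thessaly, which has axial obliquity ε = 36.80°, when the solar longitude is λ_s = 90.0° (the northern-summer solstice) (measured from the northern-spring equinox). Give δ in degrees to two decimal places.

δ = +36.80°

sin δ = sin ε · sin λ_s = sin 36.80° × sin 90.0° = 0.599024.
δ = arcsin(0.599024) = +36.80°.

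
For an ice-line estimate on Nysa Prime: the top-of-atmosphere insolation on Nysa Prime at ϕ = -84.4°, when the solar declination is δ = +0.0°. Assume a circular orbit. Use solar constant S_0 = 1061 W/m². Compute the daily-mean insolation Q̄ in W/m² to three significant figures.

Q̄ ≈ 33.0 W/m²

cos h₀ = −tan(-84.4°) tan(+0.000°) = 0.0000, h₀ = 1.5708 rad.
Bracket: h₀ sin ϕ sin δ + cos ϕ cos δ sin h₀ = 1.5708×-0.99523×0.00000 + 0.09758×1.00000×1.00000 = -0.000000 + 0.097580 = 0.097580.
Q̄ = (S_0/π) × [bracket] = (1061/π) × 0.097580 = 32.96 W/m².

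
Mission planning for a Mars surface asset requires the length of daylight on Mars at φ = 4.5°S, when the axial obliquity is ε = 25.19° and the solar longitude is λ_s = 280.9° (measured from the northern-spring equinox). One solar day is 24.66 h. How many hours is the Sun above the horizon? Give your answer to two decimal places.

12.61 h

Solar declination: sin δ = sin ε · sin λ_s = sin 25.19° × sin 280.9° = -0.41794, so δ = -24.705°.
cos H₀ = −tan φ · tan δ = −tan(-4.5°) × tan(-24.705°) = -0.0362, so H₀ = 1.6070 rad = 92.07°.
Daylight = 2H₀/(2π) × 24.66 h = (1.6070/π) × 24.66 = 12.61 h.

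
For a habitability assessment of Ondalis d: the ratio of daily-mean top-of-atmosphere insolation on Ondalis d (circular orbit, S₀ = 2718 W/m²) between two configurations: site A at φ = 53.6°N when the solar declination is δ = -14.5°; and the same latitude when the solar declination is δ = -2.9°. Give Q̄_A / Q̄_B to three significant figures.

Q̄_A / Q̄_B ≈ 0.554

— Configuration A (φ=+53.6°):
cos H₀ = −tan(+53.6°) tan(-14.500°) = 0.3508, H₀ = 1.2124 rad.
Bracket: H₀ sin φ sin δ + cos φ cos δ sin H₀ = 1.2124×0.80489×-0.25038 + 0.59342×0.96815×0.93646 = -0.244333 + 0.538015 = 0.293682.
Q̄ = (S₀/π) × [bracket] = (2718/π) × 0.293682 = 254.08 W/m².
— Configuration B (φ=+53.6°):
cos H₀ = −tan(+53.6°) tan(-2.900°) = 0.0687, H₀ = 1.5020 rad.
Bracket: H₀ sin φ sin δ + cos φ cos δ sin H₀ = 1.5020×0.80489×-0.05059 + 0.59342×0.99872×0.99764 = -0.061161 + 0.591262 = 0.530101.
Q̄ = (S₀/π) × [bracket] = (2718/π) × 0.530101 = 458.63 W/m².
Ratio Q̄_A / Q̄_B = 254.08 / 458.63 = 0.5540.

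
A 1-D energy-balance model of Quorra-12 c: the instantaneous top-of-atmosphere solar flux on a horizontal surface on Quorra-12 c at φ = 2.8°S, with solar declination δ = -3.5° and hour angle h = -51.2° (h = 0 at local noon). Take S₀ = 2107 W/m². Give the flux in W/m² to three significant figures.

1.32e+03 W/m²

cos θ_z = sin φ sin δ + cos φ cos δ cos h = 0.002982 + 0.624688 = 0.627670.
Flux = S₀ · cos θ_z = 2107 × 0.627670 = 1323 W/m².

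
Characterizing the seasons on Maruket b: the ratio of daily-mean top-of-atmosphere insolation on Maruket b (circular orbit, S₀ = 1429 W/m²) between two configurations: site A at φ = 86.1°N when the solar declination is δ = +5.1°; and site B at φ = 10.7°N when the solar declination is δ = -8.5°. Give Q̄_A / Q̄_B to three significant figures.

— Configuration A (φ=+86.1°):
cos H₀ = −tan(+86.1°) tan(+5.100°) = -1.3091 ≤ −1 ⇒ polar day, H₀ = π.
Bracket: H₀ sin φ sin δ + cos φ cos δ sin H₀ = 3.1416×0.99768×0.08889 + 0.06802×0.99604×0.00000 = 0.278609 + 0.000000 = 0.278609.
Q̄ = (S₀/π) × [bracket] = (1429/π) × 0.278609 = 126.73 W/m².
— Configuration B (φ=+10.7°):
cos H₀ = −tan(+10.7°) tan(-8.500°) = 0.0282, H₀ = 1.5426 rad.
Bracket: H₀ sin φ sin δ + cos φ cos δ sin H₀ = 1.5426×0.18567×-0.14781 + 0.98261×0.98902×0.99960 = -0.042335 + 0.971432 = 0.929097.
Q̄ = (S₀/π) × [bracket] = (1429/π) × 0.929097 = 422.61 W/m².
Ratio Q̄_A / Q̄_B = 126.73 / 422.61 = 0.2999.

Q̄_A / Q̄_B ≈ 0.300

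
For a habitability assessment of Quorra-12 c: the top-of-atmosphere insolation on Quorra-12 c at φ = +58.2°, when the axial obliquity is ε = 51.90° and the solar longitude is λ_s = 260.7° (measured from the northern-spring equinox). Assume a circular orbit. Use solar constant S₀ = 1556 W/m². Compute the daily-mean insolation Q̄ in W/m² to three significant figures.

Q̄ ≈ 0.00 W/m²

Solar declination: sin δ = sin ε · sin λ_s = sin 51.90° × sin 260.7° = -0.77659, so δ = -50.950°.
cos H₀ = −tan(+58.2°) tan(-50.950°) = 1.9881 ≥ 1 ⇒ polar night, H₀ = 0 and Q̄ = 0.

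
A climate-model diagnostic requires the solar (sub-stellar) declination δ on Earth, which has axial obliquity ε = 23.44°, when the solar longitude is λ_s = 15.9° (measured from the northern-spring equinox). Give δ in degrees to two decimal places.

δ = +6.26°

sin δ = sin ε · sin λ_s = sin 23.44° × sin 15.9° = 0.108978.
δ = arcsin(0.108978) = +6.26°.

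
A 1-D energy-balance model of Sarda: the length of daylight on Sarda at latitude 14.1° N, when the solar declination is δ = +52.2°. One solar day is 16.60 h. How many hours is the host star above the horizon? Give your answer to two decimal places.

10.04 h

cos H₀ = −tan φ · tan δ = −tan(+14.1°) × tan(+52.200°) = -0.3238, so H₀ = 1.9006 rad = 108.89°.
Daylight = 2H₀/(2π) × 16.60 h = (1.9006/π) × 16.60 = 10.04 h.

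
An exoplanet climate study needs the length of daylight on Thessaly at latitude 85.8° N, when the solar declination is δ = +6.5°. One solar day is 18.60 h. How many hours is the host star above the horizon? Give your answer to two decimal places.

18.60 h

Sunrise equation: cos H₀ = −tan φ · tan δ = -1.5515 ≤ −1, so the host star never sets (polar day) and H₀ = π.
Daylight = 2H₀/(2π) × 18.60 h = (3.1416/π) × 18.60 = 18.60 h.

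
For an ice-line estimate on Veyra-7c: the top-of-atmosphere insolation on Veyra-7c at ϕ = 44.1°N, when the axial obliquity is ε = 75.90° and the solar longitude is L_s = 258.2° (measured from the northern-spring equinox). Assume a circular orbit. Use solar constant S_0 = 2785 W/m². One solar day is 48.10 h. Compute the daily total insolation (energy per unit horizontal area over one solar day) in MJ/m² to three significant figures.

Solar declination: sin δ = sin ε · sin L_s = sin 75.90° × sin 258.2° = -0.94938, so δ = -71.691°.
cos h₀ = −tan(+44.1°) tan(-71.691°) = 2.9286 ≥ 1 ⇒ polar night, h₀ = 0 and Q̄ = 0.
Daily total = Q̄ × 48.10 h × 3600 s/h = 0.00 MJ/m².

0.00 MJ/m²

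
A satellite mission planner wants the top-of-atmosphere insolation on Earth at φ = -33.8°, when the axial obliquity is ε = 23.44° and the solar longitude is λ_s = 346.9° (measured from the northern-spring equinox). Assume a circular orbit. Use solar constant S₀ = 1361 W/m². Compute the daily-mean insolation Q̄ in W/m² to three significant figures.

Q̄ ≈ 393 W/m²

Solar declination: sin δ = sin ε · sin λ_s = sin 23.44° × sin 346.9° = -0.09016, so δ = -5.173°.
cos H₀ = −tan(-33.8°) tan(-5.173°) = -0.0606, H₀ = 1.6314 rad.
Bracket: H₀ sin φ sin δ + cos φ cos δ sin H₀ = 1.6314×-0.55630×-0.09016 + 0.83098×0.99593×0.99816 = 0.081825 + 0.826075 = 0.907900.
Q̄ = (S₀/π) × [bracket] = (1361/π) × 0.907900 = 393.3 W/m².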